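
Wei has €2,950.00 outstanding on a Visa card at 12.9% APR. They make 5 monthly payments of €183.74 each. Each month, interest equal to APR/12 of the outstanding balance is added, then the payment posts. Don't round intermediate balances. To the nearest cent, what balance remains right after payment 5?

€2,173.34

Monthly rate r = 12.9%/12 = 1.075% = 0.01075.
Each month: B ← B·(1+r) − €183.74.
Month 1: interest €31.71; balance after payment €2,797.97.
Month 2: interest €30.08; balance after payment €2,644.31.
Month 3: interest €28.43; balance after payment €2,489.00.
Month 4: interest €26.76; balance after payment €2,332.01.
Month 5: interest €25.07; balance after payment €2,173.34.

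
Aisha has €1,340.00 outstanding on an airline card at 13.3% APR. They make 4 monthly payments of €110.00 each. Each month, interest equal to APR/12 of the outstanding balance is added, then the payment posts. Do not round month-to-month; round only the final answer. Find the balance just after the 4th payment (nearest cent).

Monthly rate r = 13.3%/12 = 1.10833% = 0.0110833.
Each month: B ← B·(1+r) − €110.00.
Month 1: interest €14.85; balance after payment €1,244.85.
Month 2: interest €13.80; balance after payment €1,148.65.
Month 3: interest €12.73; balance after payment €1,051.38.
Month 4: interest €11.65; balance after payment €953.03.

€953.03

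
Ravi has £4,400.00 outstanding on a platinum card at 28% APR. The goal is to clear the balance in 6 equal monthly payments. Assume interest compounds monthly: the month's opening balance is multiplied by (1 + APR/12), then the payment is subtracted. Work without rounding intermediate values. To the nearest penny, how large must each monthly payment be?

Monthly rate r = 28%/12 = 2.33333% = 0.0233333.
Level-payment amortization: P = B₀·r / (1 − (1+r)^(−n)) = 4400.00·0.0233333 / (1 − 1.02333^(−6)).
Denominator 1 − (1+r)^(−6) = 0.129242396.
P = 102.667 / 0.129242396 ≈ 794.37.

£794.37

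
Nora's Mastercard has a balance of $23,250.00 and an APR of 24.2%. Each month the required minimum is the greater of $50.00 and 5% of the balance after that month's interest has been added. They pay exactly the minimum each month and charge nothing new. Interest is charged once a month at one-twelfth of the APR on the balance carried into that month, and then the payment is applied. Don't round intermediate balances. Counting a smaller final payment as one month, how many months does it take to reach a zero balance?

Monthly rate r = 24.2%/12 = 2.01667% = 0.0201667.
While 5% of the post-interest balance exceeds $50.00, each month B ← (B·(1+r))·(1 − 0.05), i.e. B shrinks by the factor (1+r)·0.95 = 0.96916.
This holds for months 1–102. Entering month 103 the balance is $952.11; 5% of the post-interest balance is now below $50.00, so the flat $50.00 minimum applies from here.
From month 103 a fixed $50.00 at rate r clears $952.11 in 25 more payments. Total: 102 + 25 = 127 months.

127 months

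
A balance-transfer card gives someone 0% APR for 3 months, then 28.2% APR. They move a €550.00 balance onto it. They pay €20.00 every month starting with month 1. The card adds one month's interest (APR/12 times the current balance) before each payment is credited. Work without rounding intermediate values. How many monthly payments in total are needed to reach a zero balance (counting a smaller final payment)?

Promo months 1–3 at r₀ = 0%/12 = 0; months 4+ at r₁ = 28.2%/12 = 0.0235.
After month 3 (no interest yet): B = €550.00 − 3·€20.00 = €490.00.
Then at r₁ with €20.00/mo: n₂ = −ln(1 − r₁·B/P)/ln(1+r₁) ≈ 36.91 → 37 more payments.

40 months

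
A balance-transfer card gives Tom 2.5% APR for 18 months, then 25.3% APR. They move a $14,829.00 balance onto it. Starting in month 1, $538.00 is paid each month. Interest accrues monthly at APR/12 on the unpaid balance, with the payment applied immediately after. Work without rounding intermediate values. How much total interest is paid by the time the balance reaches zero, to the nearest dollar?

Promo months 1–18 at r₀ = 2.5%/12 = 0.00208333; months 19+ at r₁ = 25.3%/12 = 0.0210833.
After month 18: iterate B ← B·(1+r₀) − $538.00 for 18 months → $5,537.64.
Then at r₁ with $538.00/mo: n₂ = −ln(1 − r₁·B/P)/ln(1+r₁) ≈ 11.73 → 12 more payments.
Total paid = 29·$538.00 + $391.28 = $15,993.28; interest = $15,993.28 − $14,829.00 = $1,164.28.

$1,164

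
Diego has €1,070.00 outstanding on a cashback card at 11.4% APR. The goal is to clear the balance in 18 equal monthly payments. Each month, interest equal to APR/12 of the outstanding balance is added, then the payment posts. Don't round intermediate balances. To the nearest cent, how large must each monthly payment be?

Monthly rate r = 11.4%/12 = 0.95% = 0.0095.
Level-payment amortization: P = B₀·r / (1 − (1+r)^(−n)) = 1070.00·0.0095 / (1 − 1.0095^(−18)).
Denominator 1 − (1+r)^(−18) = 0.156497875.
P = 10.165 / 0.156497875 ≈ 64.95.

€64.95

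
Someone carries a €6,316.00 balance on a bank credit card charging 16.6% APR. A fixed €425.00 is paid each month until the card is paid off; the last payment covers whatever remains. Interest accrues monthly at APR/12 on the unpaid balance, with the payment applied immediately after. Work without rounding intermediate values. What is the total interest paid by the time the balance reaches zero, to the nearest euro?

Monthly rate r = 16.6%/12 = 1.38333% = 0.0138333.
Payoff takes n = ⌈−ln(1 − rB₀/P)/ln(1+r)⌉ = ⌈16.752⌉ = 17 payments; the last is €319.98.
Total paid = 16·€425.00 + €319.98 = €7,119.98.
Total interest = total paid − principal = €7,119.98 − €6,316.00 = €803.98.

€804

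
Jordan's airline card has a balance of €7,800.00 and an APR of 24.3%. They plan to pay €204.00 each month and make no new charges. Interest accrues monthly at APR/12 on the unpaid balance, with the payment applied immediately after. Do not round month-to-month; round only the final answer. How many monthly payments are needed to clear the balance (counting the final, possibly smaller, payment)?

Monthly rate r = 24.3%/12 = 2.025% = 0.02025.
Recurrence: B ← B·(1+r) − €204.00.
Month 1: interest €157.95; balance after payment €7,753.95.
Month 2: interest €157.02; balance after payment €7,706.97.
Closed form: n = −ln(1 − rB₀/P)/ln(1+r) = −ln(0.22574)/ln(1.02025) ≈ 74.243, so the balance reaches zero during payment 75.

75 payments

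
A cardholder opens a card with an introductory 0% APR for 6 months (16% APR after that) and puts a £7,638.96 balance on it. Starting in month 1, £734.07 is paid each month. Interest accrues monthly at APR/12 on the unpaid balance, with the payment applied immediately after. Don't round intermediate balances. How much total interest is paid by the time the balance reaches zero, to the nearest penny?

Promo months 1–6 at r₀ = 0%/12 = 0; months 7+ at r₁ = 16%/12 = 0.0133333.
After month 6 (no interest yet): B = £7,638.96 − 6·£734.07 = £3,234.54.
Then at r₁ with £734.07/mo: n₂ = −ln(1 − r₁·B/P)/ln(1+r₁) ≈ 4.57 → 5 more payments.
Total paid = 10·£734.07 + £420.53 = £7,761.23; interest = £7,761.23 − £7,638.96 = £122.27.

£122.27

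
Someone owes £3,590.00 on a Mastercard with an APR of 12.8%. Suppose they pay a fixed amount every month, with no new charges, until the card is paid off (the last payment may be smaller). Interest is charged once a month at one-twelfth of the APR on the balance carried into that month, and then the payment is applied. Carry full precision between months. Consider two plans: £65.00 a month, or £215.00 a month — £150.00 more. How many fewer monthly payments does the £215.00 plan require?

65 fewer payments

Monthly rate r = 12.8%/12 = 1.06667% = 0.0106667.
At £65.00/mo: n = ⌈−ln(1 − rB₀/P)/ln(1+r)⌉ = 84 payments (last £54.14); total interest = total paid − £3,590.00 = £1,859.14.
At £215.00/mo: 19 payments (last £104.92); total interest £384.92.
Payments saved = 84 − 19 = 65.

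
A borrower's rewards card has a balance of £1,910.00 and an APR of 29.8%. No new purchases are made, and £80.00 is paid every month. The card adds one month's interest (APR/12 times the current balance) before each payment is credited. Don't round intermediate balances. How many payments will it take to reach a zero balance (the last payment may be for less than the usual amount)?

Monthly rate r = 29.8%/12 = 2.48333% = 0.0248333.
Recurrence: B ← B·(1+r) − £80.00.
Month 1: interest £47.43; balance after payment £1,877.43.
Month 2: interest £46.62; balance after payment £1,844.05.
Closed form: n = −ln(1 − rB₀/P)/ln(1+r) = −ln(0.4071)/ln(1.02483) ≈ 36.636, so the balance reaches zero during payment 37.

37 payments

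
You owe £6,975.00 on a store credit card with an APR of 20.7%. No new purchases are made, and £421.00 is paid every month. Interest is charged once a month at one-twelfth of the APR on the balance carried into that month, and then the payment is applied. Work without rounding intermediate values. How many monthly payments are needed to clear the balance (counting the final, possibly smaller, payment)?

20 payments

Monthly rate r = 20.7%/12 = 1.725% = 0.01725.
Recurrence: B ← B·(1+r) − £421.00.
Month 1: interest £120.32; balance after payment £6,674.32.
Month 2: interest £115.13; balance after payment £6,368.45.
Closed form: n = −ln(1 − rB₀/P)/ln(1+r) = −ln(0.71421)/ln(1.01725) ≈ 19.680, so the balance reaches zero during payment 20.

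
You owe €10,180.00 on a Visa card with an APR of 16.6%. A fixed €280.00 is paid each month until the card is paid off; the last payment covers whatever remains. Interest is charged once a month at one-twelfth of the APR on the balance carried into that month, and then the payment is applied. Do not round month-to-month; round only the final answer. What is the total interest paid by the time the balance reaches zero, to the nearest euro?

Monthly rate r = 16.6%/12 = 1.38333% = 0.0138333.
Payoff takes n = ⌈−ln(1 − rB₀/P)/ln(1+r)⌉ = ⌈50.882⌉ = 51 payments; the last is €247.20.
Total paid = 50·€280.00 + €247.20 = €14,247.20.
Total interest = total paid − principal = €14,247.20 − €10,180.00 = €4,067.20.

€4,067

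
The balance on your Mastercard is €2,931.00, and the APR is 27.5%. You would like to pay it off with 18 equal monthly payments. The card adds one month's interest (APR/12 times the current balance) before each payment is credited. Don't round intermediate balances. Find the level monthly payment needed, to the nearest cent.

Monthly rate r = 27.5%/12 = 2.29167% = 0.0229167.
Level-payment amortization: P = B₀·r / (1 − (1+r)^(−n)) = 2931.00·0.0229167 / (1 − 1.02292^(−18)).
Denominator 1 − (1+r)^(−18) = 0.334917662.
P = 67.1687 / 0.334917662 ≈ 200.55.

€200.55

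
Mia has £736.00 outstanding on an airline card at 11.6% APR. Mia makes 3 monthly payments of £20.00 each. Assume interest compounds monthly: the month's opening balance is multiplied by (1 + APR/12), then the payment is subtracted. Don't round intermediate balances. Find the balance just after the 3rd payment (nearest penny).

Monthly rate r = 11.6%/12 = 0.966667% = 0.00966667.
Each month: B ← B·(1+r) − £20.00.
Month 1: interest £7.11; balance after payment £723.11.
Month 2: interest £6.99; balance after payment £710.10.
Month 3: interest £6.86; balance after payment £696.97.

£696.97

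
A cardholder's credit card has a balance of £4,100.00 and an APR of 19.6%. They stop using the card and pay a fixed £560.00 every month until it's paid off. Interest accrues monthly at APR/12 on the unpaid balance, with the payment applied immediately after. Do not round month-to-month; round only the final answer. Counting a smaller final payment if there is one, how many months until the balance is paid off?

8 months

Monthly rate r = 19.6%/12 = 1.63333% = 0.0163333.
Recurrence: B ← B·(1+r) − £560.00.
Month 1: interest £66.97; balance after payment £3,606.97.
Month 2: interest £58.91; balance after payment £3,105.88.
Closed form: n = −ln(1 − rB₀/P)/ln(1+r) = −ln(0.88042)/ln(1.01633) ≈ 7.861, so the balance reaches zero during payment 8.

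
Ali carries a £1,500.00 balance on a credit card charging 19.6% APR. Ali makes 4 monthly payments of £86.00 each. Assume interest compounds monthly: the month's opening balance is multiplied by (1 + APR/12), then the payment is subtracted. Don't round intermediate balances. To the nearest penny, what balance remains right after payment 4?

£1,247.91

Monthly rate r = 19.6%/12 = 1.63333% = 0.0163333.
Each month: B ← B·(1+r) − £86.00.
Month 1: interest £24.50; balance after payment £1,438.50.
Month 2: interest £23.50; balance after payment £1,376.00.
Month 3: interest £22.47; balance after payment £1,312.47.
Month 4: interest £21.44; balance after payment £1,247.91.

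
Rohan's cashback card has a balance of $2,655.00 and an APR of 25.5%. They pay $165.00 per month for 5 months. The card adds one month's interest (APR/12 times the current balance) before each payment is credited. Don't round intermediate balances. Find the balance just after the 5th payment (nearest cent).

Monthly rate r = 25.5%/12 = 2.125% = 0.02125.
Each month: B ← B·(1+r) − $165.00.
Month 1: interest $56.42; balance after payment $2,546.42.
Month 2: interest $54.11; balance after payment $2,435.53.
Month 3: interest $51.76; balance after payment $2,322.29.
Month 4: interest $49.35; balance after payment $2,206.63.
Month 5: interest $46.89; balance after payment $2,088.52.

$2,088.52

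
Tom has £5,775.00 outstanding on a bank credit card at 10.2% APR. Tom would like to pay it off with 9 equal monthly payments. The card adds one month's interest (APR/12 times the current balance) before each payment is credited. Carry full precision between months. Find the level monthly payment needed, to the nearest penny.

Monthly rate r = 10.2%/12 = 0.85% = 0.0085.
Level-payment amortization: P = B₀·r / (1 − (1+r)^(−n)) = 5775.00·0.0085 / (1 − 1.0085^(−9)).
Denominator 1 − (1+r)^(−9) = 0.0733475527.
P = 49.0875 / 0.0733475527 ≈ 669.25.

£669.25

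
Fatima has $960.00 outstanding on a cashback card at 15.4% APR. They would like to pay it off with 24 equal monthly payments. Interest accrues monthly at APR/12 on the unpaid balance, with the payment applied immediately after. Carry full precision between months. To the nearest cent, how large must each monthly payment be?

$46.73

Monthly rate r = 15.4%/12 = 1.28333% = 0.0128333.
Level-payment amortization: P = B₀·r / (1 − (1+r)^(−n)) = 960.00·0.0128333 / (1 − 1.01283^(−24)).
Denominator 1 − (1+r)^(−24) = 0.26364314.
P = 12.32 / 0.26364314 ≈ 46.73.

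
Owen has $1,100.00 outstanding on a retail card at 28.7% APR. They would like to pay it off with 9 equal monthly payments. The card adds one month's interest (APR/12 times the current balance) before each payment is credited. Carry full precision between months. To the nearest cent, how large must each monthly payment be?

Monthly rate r = 28.7%/12 = 2.39167% = 0.0239167.
Level-payment amortization: P = B₀·r / (1 − (1+r)^(−n)) = 1100.00·0.0239167 / (1 − 1.02392^(−9)).
Denominator 1 − (1+r)^(−9) = 0.191614547.
P = 26.3083 / 0.191614547 ≈ 137.30.

$137.30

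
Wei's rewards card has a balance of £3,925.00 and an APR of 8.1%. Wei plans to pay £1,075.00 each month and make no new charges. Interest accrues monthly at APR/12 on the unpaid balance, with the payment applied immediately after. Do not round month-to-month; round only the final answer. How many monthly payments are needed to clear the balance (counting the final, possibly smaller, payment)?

Monthly rate r = 8.1%/12 = 0.675% = 0.00675.
Recurrence: B ← B·(1+r) − £1,075.00.
Month 1: interest £26.49; balance after payment £2,876.49.
Month 2: interest £19.42; balance after payment £1,820.91.
Month 3: interest £12.29; balance after payment £758.20.
Month 4: interest £5.12; balance after payment £0.00.

4 payments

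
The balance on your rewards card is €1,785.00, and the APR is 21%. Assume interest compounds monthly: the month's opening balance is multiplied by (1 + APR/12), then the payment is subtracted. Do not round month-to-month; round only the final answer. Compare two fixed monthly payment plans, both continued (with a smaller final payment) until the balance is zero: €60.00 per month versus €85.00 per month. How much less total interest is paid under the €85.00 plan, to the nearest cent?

Monthly rate r = 21%/12 = 1.75% = 0.0175.
At €60.00/mo: n = ⌈−ln(1 − rB₀/P)/ln(1+r)⌉ = 43 payments (last €23.05); total interest = total paid − €1,785.00 = €758.05.
At €85.00/mo: 27 payments (last €34.53); total interest €459.53.
Interest saved = €758.05 − €459.53 = €298.52.

€298.52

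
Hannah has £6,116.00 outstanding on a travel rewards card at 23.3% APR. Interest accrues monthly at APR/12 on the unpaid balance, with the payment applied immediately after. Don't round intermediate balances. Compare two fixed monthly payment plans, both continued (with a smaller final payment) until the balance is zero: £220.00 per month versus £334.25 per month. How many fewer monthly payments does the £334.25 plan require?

18 fewer payments

Monthly rate r = 23.3%/12 = 1.94167% = 0.0194167.
At £220.00/mo: n = ⌈−ln(1 − rB₀/P)/ln(1+r)⌉ = 41 payments (last £78.68); total interest = total paid − £6,116.00 = £2,762.68.
At £334.25/mo: 23 payments (last £276.24); total interest £1,513.74.
Payments saved = 41 − 23 = 18.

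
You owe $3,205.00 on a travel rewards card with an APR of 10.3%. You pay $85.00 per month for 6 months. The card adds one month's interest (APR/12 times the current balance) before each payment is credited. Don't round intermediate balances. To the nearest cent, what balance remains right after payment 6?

Monthly rate r = 10.3%/12 = 0.858333% = 0.00858333.
Each month: B ← B·(1+r) − $85.00.
Month 1: interest $27.51; balance after payment $3,147.51.
Month 2: interest $27.02; balance after payment $3,089.53.
Month 3: interest $26.52; balance after payment $3,031.04.
Month 4: interest $26.02; balance after payment $2,972.06.
Month 5: interest $25.51; balance after payment $2,912.57.
Month 6: interest $25.00; balance after payment $2,852.57.

$2,852.57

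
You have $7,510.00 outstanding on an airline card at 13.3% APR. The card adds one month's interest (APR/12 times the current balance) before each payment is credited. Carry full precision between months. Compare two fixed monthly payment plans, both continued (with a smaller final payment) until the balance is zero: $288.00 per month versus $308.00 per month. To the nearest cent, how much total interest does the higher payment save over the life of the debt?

Monthly rate r = 13.3%/12 = 1.10833% = 0.0110833.
At $288.00/mo: n = ⌈−ln(1 − rB₀/P)/ln(1+r)⌉ = 31 payments (last $272.62); total interest = total paid − $7,510.00 = $1,402.62.
At $308.00/mo: 29 payments (last $179.86); total interest $1,293.86.
Interest saved = $1,402.62 − $1,293.86 = $108.76.

$108.76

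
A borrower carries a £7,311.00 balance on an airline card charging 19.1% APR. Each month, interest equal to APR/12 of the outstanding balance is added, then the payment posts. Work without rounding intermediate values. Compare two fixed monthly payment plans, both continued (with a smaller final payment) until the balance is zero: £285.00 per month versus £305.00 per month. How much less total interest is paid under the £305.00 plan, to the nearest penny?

Monthly rate r = 19.1%/12 = 1.59167% = 0.0159167.
At £285.00/mo: n = ⌈−ln(1 − rB₀/P)/ln(1+r)⌉ = 34 payments (last £66.26); total interest = total paid − £7,311.00 = £2,160.26.
At £305.00/mo: 31 payments (last £131.30); total interest £1,970.30.
Interest saved = £2,160.26 − £1,970.30 = £189.96.

£189.96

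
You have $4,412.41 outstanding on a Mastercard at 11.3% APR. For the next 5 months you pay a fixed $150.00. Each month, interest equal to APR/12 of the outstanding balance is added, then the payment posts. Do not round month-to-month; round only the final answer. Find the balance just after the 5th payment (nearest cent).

Monthly rate r = 11.3%/12 = 0.941667% = 0.00941667.
Each month: B ← B·(1+r) − $150.00.
Month 1: interest $41.55; balance after payment $4,303.96.
Month 2: interest $40.53; balance after payment $4,194.49.
Month 3: interest $39.50; balance after payment $4,083.99.
Month 4: interest $38.46; balance after payment $3,972.44.
Month 5: interest $37.41; balance after payment $3,859.85.

$3,859.85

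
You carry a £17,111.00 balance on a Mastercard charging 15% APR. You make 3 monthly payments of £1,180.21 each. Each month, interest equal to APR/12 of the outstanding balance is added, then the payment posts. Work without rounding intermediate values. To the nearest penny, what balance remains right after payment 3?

£14,175.64

Monthly rate r = 15%/12 = 1.25% = 0.0125.
Each month: B ← B·(1+r) − £1,180.21.
Month 1: interest £213.89; balance after payment £16,144.68.
Month 2: interest £201.81; balance after payment £15,166.28.
Month 3: interest £189.58; balance after payment £14,175.64.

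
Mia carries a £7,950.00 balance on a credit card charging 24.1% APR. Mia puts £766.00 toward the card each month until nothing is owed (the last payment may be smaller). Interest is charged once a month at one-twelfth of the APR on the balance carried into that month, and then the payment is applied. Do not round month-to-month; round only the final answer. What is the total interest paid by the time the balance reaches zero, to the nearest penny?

Monthly rate r = 24.1%/12 = 2.00833% = 0.0200833.
Payoff takes n = ⌈−ln(1 − rB₀/P)/ln(1+r)⌉ = ⌈11.755⌉ = 12 payments; the last is £579.94.
Total paid = 11·£766.00 + £579.94 = £9,005.94.
Total interest = total paid − principal = £9,005.94 − £7,950.00 = £1,055.94.

£1,055.94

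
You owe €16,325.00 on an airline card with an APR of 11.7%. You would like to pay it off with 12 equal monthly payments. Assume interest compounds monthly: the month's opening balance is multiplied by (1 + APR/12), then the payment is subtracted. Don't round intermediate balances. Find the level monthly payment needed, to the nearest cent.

Monthly rate r = 11.7%/12 = 0.975% = 0.00975.
Level-payment amortization: P = B₀·r / (1 − (1+r)^(−n)) = 16325.00·0.00975 / (1 − 1.00975^(−12)).
Denominator 1 − (1+r)^(−12) = 0.109910541.
P = 159.169 / 0.109910541 ≈ 1448.17.

€1,448.17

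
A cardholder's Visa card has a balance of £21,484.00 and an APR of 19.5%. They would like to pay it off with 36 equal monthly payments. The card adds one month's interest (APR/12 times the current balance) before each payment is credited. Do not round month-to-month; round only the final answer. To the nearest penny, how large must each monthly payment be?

Monthly rate r = 19.5%/12 = 1.625% = 0.01625.
Level-payment amortization: P = B₀·r / (1 − (1+r)^(−n)) = 21484.00·0.01625 / (1 − 1.01625^(−36)).
Denominator 1 − (1+r)^(−36) = 0.440268317.
P = 349.115 / 0.440268317 ≈ 792.96.

£792.96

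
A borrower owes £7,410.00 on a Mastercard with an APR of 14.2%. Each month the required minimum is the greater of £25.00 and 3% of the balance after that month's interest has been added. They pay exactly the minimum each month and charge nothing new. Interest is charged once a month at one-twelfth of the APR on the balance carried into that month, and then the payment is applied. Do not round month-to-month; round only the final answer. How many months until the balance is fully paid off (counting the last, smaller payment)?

Monthly rate r = 14.2%/12 = 1.18333% = 0.0118333.
While 3% of the post-interest balance exceeds £25.00, each month B ← (B·(1+r))·(1 − 0.03), i.e. B shrinks by the factor (1+r)·0.97 = 0.98148.
This holds for months 1–118. Entering month 119 the balance is £816.10; 3% of the post-interest balance is now below £25.00, so the flat £25.00 minimum applies from here.
From month 119 a fixed £25.00 at rate r clears £816.10 in 42 more payments. Total: 118 + 42 = 160 months.

160 months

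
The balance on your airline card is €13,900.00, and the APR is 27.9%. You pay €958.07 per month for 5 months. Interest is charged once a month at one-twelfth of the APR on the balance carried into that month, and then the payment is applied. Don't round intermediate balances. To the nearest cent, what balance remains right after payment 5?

Monthly rate r = 27.9%/12 = 2.325% = 0.02325.
Each month: B ← B·(1+r) − €958.07.
Month 1: interest €323.18; balance after payment €13,265.10.
Month 2: interest €308.41; balance after payment €12,615.45.
Month 3: interest €293.31; balance after payment €11,950.69.
Month 4: interest €277.85; balance after payment €11,270.47.
Month 5: interest €262.04; balance after payment €10,574.44.

€10,574.44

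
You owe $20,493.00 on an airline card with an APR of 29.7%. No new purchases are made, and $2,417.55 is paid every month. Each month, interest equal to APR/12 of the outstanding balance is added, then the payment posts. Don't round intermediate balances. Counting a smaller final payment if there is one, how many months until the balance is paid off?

10 months

Monthly rate r = 29.7%/12 = 2.475% = 0.02475.
Recurrence: B ← B·(1+r) − $2,417.55.
Month 1: interest $507.20; balance after payment $18,582.65.
Month 2: interest $459.92; balance after payment $16,625.02.
Closed form: n = −ln(1 − rB₀/P)/ln(1+r) = −ln(0.7902)/ln(1.02475) ≈ 9.631, so the balance reaches zero during payment 10.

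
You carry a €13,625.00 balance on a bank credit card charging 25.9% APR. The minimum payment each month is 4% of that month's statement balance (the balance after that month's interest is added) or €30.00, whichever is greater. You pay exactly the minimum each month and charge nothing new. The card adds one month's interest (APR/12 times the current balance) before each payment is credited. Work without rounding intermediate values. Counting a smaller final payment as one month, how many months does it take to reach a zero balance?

186 months

Monthly rate r = 25.9%/12 = 2.15833% = 0.0215833.
While 4% of the post-interest balance exceeds €30.00, each month B ← (B·(1+r))·(1 − 0.04), i.e. B shrinks by the factor (1+r)·0.96 = 0.98072.
This holds for months 1–151. Entering month 152 the balance is €720.50; 4% of the post-interest balance is now below €30.00, so the flat €30.00 minimum applies from here.
From month 152 a fixed €30.00 at rate r clears €720.50 in 35 more payments. Total: 151 + 35 = 186 months.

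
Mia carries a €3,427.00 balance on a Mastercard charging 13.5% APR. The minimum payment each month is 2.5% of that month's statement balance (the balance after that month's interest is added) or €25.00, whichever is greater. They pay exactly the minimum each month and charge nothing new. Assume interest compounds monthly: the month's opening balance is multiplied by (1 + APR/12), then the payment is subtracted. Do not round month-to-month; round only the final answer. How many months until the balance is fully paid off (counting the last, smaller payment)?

Monthly rate r = 13.5%/12 = 1.125% = 0.01125.
While 2.5% of the post-interest balance exceeds €25.00, each month B ← (B·(1+r))·(1 − 0.025), i.e. B shrinks by the factor (1+r)·0.975 = 0.98597.
This holds for months 1–88. Entering month 89 the balance is €988.26; 2.5% of the post-interest balance is now below €25.00, so the flat €25.00 minimum applies from here.
From month 89 a fixed €25.00 at rate r clears €988.26 in 53 more payments. Total: 88 + 53 = 141 months.

141 months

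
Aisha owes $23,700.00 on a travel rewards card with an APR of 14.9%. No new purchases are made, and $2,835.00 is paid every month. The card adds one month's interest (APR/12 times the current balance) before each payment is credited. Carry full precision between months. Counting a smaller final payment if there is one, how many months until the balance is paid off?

9 payments

Monthly rate r = 14.9%/12 = 1.24167% = 0.0124167.
Recurrence: B ← B·(1+r) − $2,835.00.
Month 1: interest $294.27; balance after payment $21,159.28.
Month 2: interest $262.73; balance after payment $18,587.00.
Closed form: n = −ln(1 − rB₀/P)/ln(1+r) = −ln(0.8962)/ln(1.01242) ≈ 8.881, so the balance reaches zero during payment 9.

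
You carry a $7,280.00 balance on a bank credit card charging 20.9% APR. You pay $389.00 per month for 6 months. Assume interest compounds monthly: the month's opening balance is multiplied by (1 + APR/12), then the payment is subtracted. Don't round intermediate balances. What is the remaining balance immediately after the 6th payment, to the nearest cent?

$5,636.65

Monthly rate r = 20.9%/12 = 1.74167% = 0.0174167.
Each month: B ← B·(1+r) − $389.00.
Month 1: interest $126.79; balance after payment $7,017.79.
Month 2: interest $122.23; balance after payment $6,751.02.
Month 3: interest $117.58; balance after payment $6,479.60.
Month 4: interest $112.85; balance after payment $6,203.45.
Month 5: interest $108.04; balance after payment $5,922.50.
Month 6: interest $103.15; balance after payment $5,636.65.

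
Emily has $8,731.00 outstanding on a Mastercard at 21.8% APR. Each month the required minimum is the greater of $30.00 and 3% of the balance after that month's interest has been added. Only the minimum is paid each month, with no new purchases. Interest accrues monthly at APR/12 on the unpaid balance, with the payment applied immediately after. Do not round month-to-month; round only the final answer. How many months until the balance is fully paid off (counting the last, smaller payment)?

226 months

Monthly rate r = 21.8%/12 = 1.81667% = 0.0181667.
While 3% of the post-interest balance exceeds $30.00, each month B ← (B·(1+r))·(1 − 0.03), i.e. B shrinks by the factor (1+r)·0.97 = 0.98762.
This holds for months 1–176. Entering month 177 the balance is $975.01; 3% of the post-interest balance is now below $30.00, so the flat $30.00 minimum applies from here.
From month 177 a fixed $30.00 at rate r clears $975.01 in 50 more payments. Total: 176 + 50 = 226 months.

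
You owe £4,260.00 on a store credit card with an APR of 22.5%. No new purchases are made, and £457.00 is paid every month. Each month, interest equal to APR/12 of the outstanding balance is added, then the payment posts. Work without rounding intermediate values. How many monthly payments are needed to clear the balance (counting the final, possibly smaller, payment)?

11 payments

Monthly rate r = 22.5%/12 = 1.875% = 0.01875.
Recurrence: B ← B·(1+r) − £457.00.
Month 1: interest £79.88; balance after payment £3,882.88.
Month 2: interest £72.80; balance after payment £3,498.68.
Closed form: n = −ln(1 − rB₀/P)/ln(1+r) = −ln(0.82522)/ln(1.01875) ≈ 10.341, so the balance reaches zero during payment 11.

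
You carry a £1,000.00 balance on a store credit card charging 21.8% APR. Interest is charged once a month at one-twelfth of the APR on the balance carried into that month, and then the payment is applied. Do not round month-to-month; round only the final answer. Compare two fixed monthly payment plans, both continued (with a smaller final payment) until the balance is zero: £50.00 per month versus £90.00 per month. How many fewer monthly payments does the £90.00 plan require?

Monthly rate r = 21.8%/12 = 1.81667% = 0.0181667.
At £50.00/mo: n = ⌈−ln(1 − rB₀/P)/ln(1+r)⌉ = 26 payments (last £3.97); total interest = total paid − £1,000.00 = £253.97.
At £90.00/mo: 13 payments (last £47.28); total interest £127.28.
Payments saved = 26 − 13 = 13.

13 fewer payments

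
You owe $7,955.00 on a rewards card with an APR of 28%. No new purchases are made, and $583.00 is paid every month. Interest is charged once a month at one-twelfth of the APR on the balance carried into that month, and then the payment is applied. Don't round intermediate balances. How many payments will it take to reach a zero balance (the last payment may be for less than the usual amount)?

17 payments

Monthly rate r = 28%/12 = 2.33333% = 0.0233333.
Recurrence: B ← B·(1+r) − $583.00.
Month 1: interest $185.62; balance after payment $7,557.62.
Month 2: interest $176.34; balance after payment $7,150.96.
Closed form: n = −ln(1 − rB₀/P)/ln(1+r) = −ln(0.68162)/ln(1.02333) ≈ 16.617, so the balance reaches zero during payment 17.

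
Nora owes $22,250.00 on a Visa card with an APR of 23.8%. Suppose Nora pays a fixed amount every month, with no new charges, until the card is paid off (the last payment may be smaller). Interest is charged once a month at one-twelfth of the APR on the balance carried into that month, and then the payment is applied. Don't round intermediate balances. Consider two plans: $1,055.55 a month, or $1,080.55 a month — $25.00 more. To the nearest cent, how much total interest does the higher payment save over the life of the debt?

$218.26

Monthly rate r = 23.8%/12 = 1.98333% = 0.0198333.
At $1,055.55/mo: n = ⌈−ln(1 − rB₀/P)/ln(1+r)⌉ = 28 payments (last $601.44); total interest = total paid − $22,250.00 = $6,851.29.
At $1,080.55/mo: 27 payments (last $788.73); total interest $6,633.03.
Interest saved = $6,851.29 − $6,633.03 = $218.26.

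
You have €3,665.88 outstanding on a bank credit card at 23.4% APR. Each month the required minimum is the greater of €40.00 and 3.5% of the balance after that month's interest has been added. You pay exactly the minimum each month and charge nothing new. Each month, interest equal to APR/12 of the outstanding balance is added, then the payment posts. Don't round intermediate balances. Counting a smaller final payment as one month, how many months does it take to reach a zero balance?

Monthly rate r = 23.4%/12 = 1.95% = 0.0195.
While 3.5% of the post-interest balance exceeds €40.00, each month B ← (B·(1+r))·(1 − 0.035), i.e. B shrinks by the factor (1+r)·0.965 = 0.98382.
This holds for months 1–73. Entering month 74 the balance is €1,114.14; 3.5% of the post-interest balance is now below €40.00, so the flat €40.00 minimum applies from here.
From month 74 a fixed €40.00 at rate r clears €1,114.14 in 41 more payments. Total: 73 + 41 = 114 months.

114 months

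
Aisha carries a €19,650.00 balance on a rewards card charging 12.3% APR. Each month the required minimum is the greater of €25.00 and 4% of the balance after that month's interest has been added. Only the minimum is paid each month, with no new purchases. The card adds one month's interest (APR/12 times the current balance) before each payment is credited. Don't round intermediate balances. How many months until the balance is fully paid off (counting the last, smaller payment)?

Monthly rate r = 12.3%/12 = 1.025% = 0.01025.
While 4% of the post-interest balance exceeds €25.00, each month B ← (B·(1+r))·(1 − 0.04), i.e. B shrinks by the factor (1+r)·0.96 = 0.96984.
This holds for months 1–113. Entering month 114 the balance is €617.27; 4% of the post-interest balance is now below €25.00, so the flat €25.00 minimum applies from here.
From month 114 a fixed €25.00 at rate r clears €617.27 in 29 more payments. Total: 113 + 29 = 142 months.

142 months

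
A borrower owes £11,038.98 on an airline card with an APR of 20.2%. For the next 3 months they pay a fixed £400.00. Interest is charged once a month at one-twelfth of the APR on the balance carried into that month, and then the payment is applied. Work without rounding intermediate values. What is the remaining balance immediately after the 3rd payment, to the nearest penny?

£10,385.57

Monthly rate r = 20.2%/12 = 1.68333% = 0.0168333.
Each month: B ← B·(1+r) − £400.00.
Month 1: interest £185.82; balance after payment £10,824.80.
Month 2: interest £182.22; balance after payment £10,607.02.
Month 3: interest £178.55; balance after payment £10,385.57.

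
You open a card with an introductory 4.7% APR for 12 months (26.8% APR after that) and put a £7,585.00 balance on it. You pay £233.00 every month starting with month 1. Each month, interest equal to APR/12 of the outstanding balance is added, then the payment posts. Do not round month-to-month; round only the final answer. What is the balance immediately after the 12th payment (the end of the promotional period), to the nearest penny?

£5,092.25

Promo months 1–12 at r₀ = 4.7%/12 = 0.00391667; months 13+ at r₁ = 26.8%/12 = 0.0223333.
After month 12: iterate B ← B·(1+r₀) − £233.00 for 12 months → £5,092.25.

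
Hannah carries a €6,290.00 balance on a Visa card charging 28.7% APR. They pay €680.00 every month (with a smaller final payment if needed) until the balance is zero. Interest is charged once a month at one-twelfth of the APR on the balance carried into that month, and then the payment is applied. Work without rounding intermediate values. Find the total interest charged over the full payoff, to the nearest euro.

€906

Monthly rate r = 28.7%/12 = 2.39167% = 0.0239167.
Payoff takes n = ⌈−ln(1 − rB₀/P)/ln(1+r)⌉ = ⌈10.579⌉ = 11 payments; the last is €395.74.
Total paid = 10·€680.00 + €395.74 = €7,195.74.
Total interest = total paid − principal = €7,195.74 − €6,290.00 = €905.74.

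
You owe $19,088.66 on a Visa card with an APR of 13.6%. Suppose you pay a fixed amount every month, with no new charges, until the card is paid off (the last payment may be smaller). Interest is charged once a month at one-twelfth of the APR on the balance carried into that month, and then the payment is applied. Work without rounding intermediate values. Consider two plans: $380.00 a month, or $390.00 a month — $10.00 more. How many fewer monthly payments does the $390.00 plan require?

Monthly rate r = 13.6%/12 = 1.13333% = 0.0113333.
At $380.00/mo: n = ⌈−ln(1 − rB₀/P)/ln(1+r)⌉ = 75 payments (last $284.28); total interest = total paid − $19,088.66 = $9,315.62.
At $390.00/mo: 72 payments (last $308.21); total interest $8,909.55.
Payments saved = 75 − 72 = 3.

3 fewer payments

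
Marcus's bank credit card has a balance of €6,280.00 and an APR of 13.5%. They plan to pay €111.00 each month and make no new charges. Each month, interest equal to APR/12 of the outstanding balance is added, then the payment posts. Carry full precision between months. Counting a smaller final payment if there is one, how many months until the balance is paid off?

91 payments

Monthly rate r = 13.5%/12 = 1.125% = 0.01125.
Recurrence: B ← B·(1+r) − €111.00.
Month 1: interest €70.65; balance after payment €6,239.65.
Month 2: interest €70.20; balance after payment €6,198.85.
Closed form: n = −ln(1 − rB₀/P)/ln(1+r) = −ln(0.36351)/ln(1.01125) ≈ 90.455, so the balance reaches zero during payment 91.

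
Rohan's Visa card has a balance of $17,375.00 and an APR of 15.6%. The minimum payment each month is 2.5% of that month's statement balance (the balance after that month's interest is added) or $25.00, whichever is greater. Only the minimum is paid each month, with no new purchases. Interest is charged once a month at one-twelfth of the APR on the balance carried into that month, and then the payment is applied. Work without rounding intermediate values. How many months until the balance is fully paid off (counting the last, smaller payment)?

Monthly rate r = 15.6%/12 = 1.3% = 0.013.
While 2.5% of the post-interest balance exceeds $25.00, each month B ← (B·(1+r))·(1 − 0.025), i.e. B shrinks by the factor (1+r)·0.975 = 0.98767.
This holds for months 1–232. Entering month 233 the balance is $978.11; 2.5% of the post-interest balance is now below $25.00, so the flat $25.00 minimum applies from here.
From month 233 a fixed $25.00 at rate r clears $978.11 in 56 more payments. Total: 232 + 56 = 288 months.

288 months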